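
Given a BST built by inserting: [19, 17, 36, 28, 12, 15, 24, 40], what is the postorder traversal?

Tree insertion order: [19, 17, 36, 28, 12, 15, 24, 40]
Tree (level-order array): [19, 17, 36, 12, None, 28, 40, None, 15, 24]
Postorder traversal: [15, 12, 17, 24, 28, 40, 36, 19]


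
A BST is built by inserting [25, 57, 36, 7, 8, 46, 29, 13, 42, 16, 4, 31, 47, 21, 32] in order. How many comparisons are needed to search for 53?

Search path for 53: 25 -> 57 -> 36 -> 46 -> 47
Found: False
Comparisons: 5


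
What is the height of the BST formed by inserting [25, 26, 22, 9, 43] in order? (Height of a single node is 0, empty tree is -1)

Insertion order: [25, 26, 22, 9, 43]
Tree (level-order array): [25, 22, 26, 9, None, None, 43]
Compute height bottom-up (empty subtree = -1):
  height(9) = 1 + max(-1, -1) = 0
  height(22) = 1 + max(0, -1) = 1
  height(43) = 1 + max(-1, -1) = 0
  height(26) = 1 + max(-1, 0) = 1
  height(25) = 1 + max(1, 1) = 2
Height = 2


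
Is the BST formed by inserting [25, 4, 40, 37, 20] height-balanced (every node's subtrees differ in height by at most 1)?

Tree (level-order array): [25, 4, 40, None, 20, 37]
Definition: a tree is height-balanced if, at every node, |h(left) - h(right)| <= 1 (empty subtree has height -1).
Bottom-up per-node check:
  node 20: h_left=-1, h_right=-1, diff=0 [OK], height=0
  node 4: h_left=-1, h_right=0, diff=1 [OK], height=1
  node 37: h_left=-1, h_right=-1, diff=0 [OK], height=0
  node 40: h_left=0, h_right=-1, diff=1 [OK], height=1
  node 25: h_left=1, h_right=1, diff=0 [OK], height=2
All nodes satisfy the balance condition.
Result: Balanced


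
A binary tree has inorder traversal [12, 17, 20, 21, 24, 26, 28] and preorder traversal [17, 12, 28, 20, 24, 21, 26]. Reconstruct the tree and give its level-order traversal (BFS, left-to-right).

Inorder:  [12, 17, 20, 21, 24, 26, 28]
Preorder: [17, 12, 28, 20, 24, 21, 26]
Algorithm: preorder visits root first, so consume preorder in order;
for each root, split the current inorder slice at that value into
left-subtree inorder and right-subtree inorder, then recurse.
Recursive splits:
  root=17; inorder splits into left=[12], right=[20, 21, 24, 26, 28]
  root=12; inorder splits into left=[], right=[]
  root=28; inorder splits into left=[20, 21, 24, 26], right=[]
  root=20; inorder splits into left=[], right=[21, 24, 26]
  root=24; inorder splits into left=[21], right=[26]
  root=21; inorder splits into left=[], right=[]
  root=26; inorder splits into left=[], right=[]
Reconstructed level-order: [17, 12, 28, 20, 24, 21, 26]


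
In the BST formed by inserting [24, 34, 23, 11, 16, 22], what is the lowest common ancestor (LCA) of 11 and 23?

Tree insertion order: [24, 34, 23, 11, 16, 22]
Tree (level-order array): [24, 23, 34, 11, None, None, None, None, 16, None, 22]
In a BST, the LCA of p=11, q=23 is the first node v on the
root-to-leaf path with p <= v <= q (go left if both < v, right if both > v).
Walk from root:
  at 24: both 11 and 23 < 24, go left
  at 23: 11 <= 23 <= 23, this is the LCA
LCA = 23


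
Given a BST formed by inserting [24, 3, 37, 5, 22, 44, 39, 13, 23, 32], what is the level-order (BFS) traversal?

Tree insertion order: [24, 3, 37, 5, 22, 44, 39, 13, 23, 32]
Tree (level-order array): [24, 3, 37, None, 5, 32, 44, None, 22, None, None, 39, None, 13, 23]
BFS from the root, enqueuing left then right child of each popped node:
  queue [24] -> pop 24, enqueue [3, 37], visited so far: [24]
  queue [3, 37] -> pop 3, enqueue [5], visited so far: [24, 3]
  queue [37, 5] -> pop 37, enqueue [32, 44], visited so far: [24, 3, 37]
  queue [5, 32, 44] -> pop 5, enqueue [22], visited so far: [24, 3, 37, 5]
  queue [32, 44, 22] -> pop 32, enqueue [none], visited so far: [24, 3, 37, 5, 32]
  queue [44, 22] -> pop 44, enqueue [39], visited so far: [24, 3, 37, 5, 32, 44]
  queue [22, 39] -> pop 22, enqueue [13, 23], visited so far: [24, 3, 37, 5, 32, 44, 22]
  queue [39, 13, 23] -> pop 39, enqueue [none], visited so far: [24, 3, 37, 5, 32, 44, 22, 39]
  queue [13, 23] -> pop 13, enqueue [none], visited so far: [24, 3, 37, 5, 32, 44, 22, 39, 13]
  queue [23] -> pop 23, enqueue [none], visited so far: [24, 3, 37, 5, 32, 44, 22, 39, 13, 23]
Result: [24, 3, 37, 5, 32, 44, 22, 39, 13, 23]


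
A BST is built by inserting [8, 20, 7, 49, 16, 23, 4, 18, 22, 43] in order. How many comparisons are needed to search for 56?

Search path for 56: 8 -> 20 -> 49
Found: False
Comparisons: 3


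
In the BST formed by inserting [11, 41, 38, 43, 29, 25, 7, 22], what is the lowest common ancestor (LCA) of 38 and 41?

Tree insertion order: [11, 41, 38, 43, 29, 25, 7, 22]
Tree (level-order array): [11, 7, 41, None, None, 38, 43, 29, None, None, None, 25, None, 22]
In a BST, the LCA of p=38, q=41 is the first node v on the
root-to-leaf path with p <= v <= q (go left if both < v, right if both > v).
Walk from root:
  at 11: both 38 and 41 > 11, go right
  at 41: 38 <= 41 <= 41, this is the LCA
LCA = 41


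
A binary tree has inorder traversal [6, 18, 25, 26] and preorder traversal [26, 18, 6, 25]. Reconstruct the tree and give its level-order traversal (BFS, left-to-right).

Inorder:  [6, 18, 25, 26]
Preorder: [26, 18, 6, 25]
Algorithm: preorder visits root first, so consume preorder in order;
for each root, split the current inorder slice at that value into
left-subtree inorder and right-subtree inorder, then recurse.
Recursive splits:
  root=26; inorder splits into left=[6, 18, 25], right=[]
  root=18; inorder splits into left=[6], right=[25]
  root=6; inorder splits into left=[], right=[]
  root=25; inorder splits into left=[], right=[]
Reconstructed level-order: [26, 18, 6, 25]


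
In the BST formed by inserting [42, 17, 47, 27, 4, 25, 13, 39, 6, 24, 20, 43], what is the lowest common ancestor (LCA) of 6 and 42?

Tree insertion order: [42, 17, 47, 27, 4, 25, 13, 39, 6, 24, 20, 43]
Tree (level-order array): [42, 17, 47, 4, 27, 43, None, None, 13, 25, 39, None, None, 6, None, 24, None, None, None, None, None, 20]
In a BST, the LCA of p=6, q=42 is the first node v on the
root-to-leaf path with p <= v <= q (go left if both < v, right if both > v).
Walk from root:
  at 42: 6 <= 42 <= 42, this is the LCA
LCA = 42


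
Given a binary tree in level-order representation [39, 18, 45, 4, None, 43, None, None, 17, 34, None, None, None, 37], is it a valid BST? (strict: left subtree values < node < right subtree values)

Level-order array: [39, 18, 45, 4, None, 43, None, None, 17, 34, None, None, None, 37]
Validate using subtree bounds (lo, hi): at each node, require lo < value < hi,
then recurse left with hi=value and right with lo=value.
Preorder trace (stopping at first violation):
  at node 39 with bounds (-inf, +inf): OK
  at node 18 with bounds (-inf, 39): OK
  at node 4 with bounds (-inf, 18): OK
  at node 17 with bounds (4, 18): OK
  at node 45 with bounds (39, +inf): OK
  at node 43 with bounds (39, 45): OK
  at node 34 with bounds (39, 43): VIOLATION
Node 34 violates its bound: not (39 < 34 < 43).
Result: Not a valid BST


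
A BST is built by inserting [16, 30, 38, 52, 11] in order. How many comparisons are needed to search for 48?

Search path for 48: 16 -> 30 -> 38 -> 52
Found: False
Comparisons: 4


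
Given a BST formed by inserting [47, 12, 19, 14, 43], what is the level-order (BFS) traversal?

Tree insertion order: [47, 12, 19, 14, 43]
Tree (level-order array): [47, 12, None, None, 19, 14, 43]
BFS from the root, enqueuing left then right child of each popped node:
  queue [47] -> pop 47, enqueue [12], visited so far: [47]
  queue [12] -> pop 12, enqueue [19], visited so far: [47, 12]
  queue [19] -> pop 19, enqueue [14, 43], visited so far: [47, 12, 19]
  queue [14, 43] -> pop 14, enqueue [none], visited so far: [47, 12, 19, 14]
  queue [43] -> pop 43, enqueue [none], visited so far: [47, 12, 19, 14, 43]
Result: [47, 12, 19, 14, 43]


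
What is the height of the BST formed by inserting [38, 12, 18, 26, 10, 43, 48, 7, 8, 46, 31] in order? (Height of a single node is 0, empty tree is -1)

Insertion order: [38, 12, 18, 26, 10, 43, 48, 7, 8, 46, 31]
Tree (level-order array): [38, 12, 43, 10, 18, None, 48, 7, None, None, 26, 46, None, None, 8, None, 31]
Compute height bottom-up (empty subtree = -1):
  height(8) = 1 + max(-1, -1) = 0
  height(7) = 1 + max(-1, 0) = 1
  height(10) = 1 + max(1, -1) = 2
  height(31) = 1 + max(-1, -1) = 0
  height(26) = 1 + max(-1, 0) = 1
  height(18) = 1 + max(-1, 1) = 2
  height(12) = 1 + max(2, 2) = 3
  height(46) = 1 + max(-1, -1) = 0
  height(48) = 1 + max(0, -1) = 1
  height(43) = 1 + max(-1, 1) = 2
  height(38) = 1 + max(3, 2) = 4
Height = 4


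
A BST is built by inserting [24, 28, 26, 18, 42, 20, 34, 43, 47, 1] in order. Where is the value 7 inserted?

Starting tree (level order): [24, 18, 28, 1, 20, 26, 42, None, None, None, None, None, None, 34, 43, None, None, None, 47]
Insertion path: 24 -> 18 -> 1
Result: insert 7 as right child of 1
Final tree (level order): [24, 18, 28, 1, 20, 26, 42, None, 7, None, None, None, None, 34, 43, None, None, None, None, None, 47]


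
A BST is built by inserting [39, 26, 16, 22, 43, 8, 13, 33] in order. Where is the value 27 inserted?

Starting tree (level order): [39, 26, 43, 16, 33, None, None, 8, 22, None, None, None, 13]
Insertion path: 39 -> 26 -> 33
Result: insert 27 as left child of 33
Final tree (level order): [39, 26, 43, 16, 33, None, None, 8, 22, 27, None, None, 13]


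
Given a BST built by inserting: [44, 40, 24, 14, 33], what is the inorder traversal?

Tree insertion order: [44, 40, 24, 14, 33]
Tree (level-order array): [44, 40, None, 24, None, 14, 33]
Inorder traversal: [14, 24, 33, 40, 44]


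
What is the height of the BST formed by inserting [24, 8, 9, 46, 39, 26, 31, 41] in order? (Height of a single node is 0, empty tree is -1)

Insertion order: [24, 8, 9, 46, 39, 26, 31, 41]
Tree (level-order array): [24, 8, 46, None, 9, 39, None, None, None, 26, 41, None, 31]
Compute height bottom-up (empty subtree = -1):
  height(9) = 1 + max(-1, -1) = 0
  height(8) = 1 + max(-1, 0) = 1
  height(31) = 1 + max(-1, -1) = 0
  height(26) = 1 + max(-1, 0) = 1
  height(41) = 1 + max(-1, -1) = 0
  height(39) = 1 + max(1, 0) = 2
  height(46) = 1 + max(2, -1) = 3
  height(24) = 1 + max(1, 3) = 4
Height = 4


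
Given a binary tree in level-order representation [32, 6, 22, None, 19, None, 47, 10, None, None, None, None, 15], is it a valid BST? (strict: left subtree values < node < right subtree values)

Level-order array: [32, 6, 22, None, 19, None, 47, 10, None, None, None, None, 15]
Validate using subtree bounds (lo, hi): at each node, require lo < value < hi,
then recurse left with hi=value and right with lo=value.
Preorder trace (stopping at first violation):
  at node 32 with bounds (-inf, +inf): OK
  at node 6 with bounds (-inf, 32): OK
  at node 19 with bounds (6, 32): OK
  at node 10 with bounds (6, 19): OK
  at node 15 with bounds (10, 19): OK
  at node 22 with bounds (32, +inf): VIOLATION
Node 22 violates its bound: not (32 < 22 < +inf).
Result: Not a valid BST


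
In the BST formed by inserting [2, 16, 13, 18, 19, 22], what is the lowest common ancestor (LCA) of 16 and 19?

Tree insertion order: [2, 16, 13, 18, 19, 22]
Tree (level-order array): [2, None, 16, 13, 18, None, None, None, 19, None, 22]
In a BST, the LCA of p=16, q=19 is the first node v on the
root-to-leaf path with p <= v <= q (go left if both < v, right if both > v).
Walk from root:
  at 2: both 16 and 19 > 2, go right
  at 16: 16 <= 16 <= 19, this is the LCA
LCA = 16


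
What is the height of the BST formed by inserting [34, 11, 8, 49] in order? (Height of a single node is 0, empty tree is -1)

Insertion order: [34, 11, 8, 49]
Tree (level-order array): [34, 11, 49, 8]
Compute height bottom-up (empty subtree = -1):
  height(8) = 1 + max(-1, -1) = 0
  height(11) = 1 + max(0, -1) = 1
  height(49) = 1 + max(-1, -1) = 0
  height(34) = 1 + max(1, 0) = 2
Height = 2


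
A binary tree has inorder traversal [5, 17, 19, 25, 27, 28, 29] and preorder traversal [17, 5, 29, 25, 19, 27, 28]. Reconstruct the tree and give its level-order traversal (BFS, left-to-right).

Inorder:  [5, 17, 19, 25, 27, 28, 29]
Preorder: [17, 5, 29, 25, 19, 27, 28]
Algorithm: preorder visits root first, so consume preorder in order;
for each root, split the current inorder slice at that value into
left-subtree inorder and right-subtree inorder, then recurse.
Recursive splits:
  root=17; inorder splits into left=[5], right=[19, 25, 27, 28, 29]
  root=5; inorder splits into left=[], right=[]
  root=29; inorder splits into left=[19, 25, 27, 28], right=[]
  root=25; inorder splits into left=[19], right=[27, 28]
  root=19; inorder splits into left=[], right=[]
  root=27; inorder splits into left=[], right=[28]
  root=28; inorder splits into left=[], right=[]
Reconstructed level-order: [17, 5, 29, 25, 19, 27, 28]


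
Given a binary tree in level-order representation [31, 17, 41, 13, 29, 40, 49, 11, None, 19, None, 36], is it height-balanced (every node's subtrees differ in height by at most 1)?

Tree (level-order array): [31, 17, 41, 13, 29, 40, 49, 11, None, 19, None, 36]
Definition: a tree is height-balanced if, at every node, |h(left) - h(right)| <= 1 (empty subtree has height -1).
Bottom-up per-node check:
  node 11: h_left=-1, h_right=-1, diff=0 [OK], height=0
  node 13: h_left=0, h_right=-1, diff=1 [OK], height=1
  node 19: h_left=-1, h_right=-1, diff=0 [OK], height=0
  node 29: h_left=0, h_right=-1, diff=1 [OK], height=1
  node 17: h_left=1, h_right=1, diff=0 [OK], height=2
  node 36: h_left=-1, h_right=-1, diff=0 [OK], height=0
  node 40: h_left=0, h_right=-1, diff=1 [OK], height=1
  node 49: h_left=-1, h_right=-1, diff=0 [OK], height=0
  node 41: h_left=1, h_right=0, diff=1 [OK], height=2
  node 31: h_left=2, h_right=2, diff=0 [OK], height=3
All nodes satisfy the balance condition.
Result: Balanced


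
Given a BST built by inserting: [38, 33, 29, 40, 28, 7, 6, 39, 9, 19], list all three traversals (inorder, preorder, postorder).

Tree insertion order: [38, 33, 29, 40, 28, 7, 6, 39, 9, 19]
Tree (level-order array): [38, 33, 40, 29, None, 39, None, 28, None, None, None, 7, None, 6, 9, None, None, None, 19]
Inorder (L, root, R): [6, 7, 9, 19, 28, 29, 33, 38, 39, 40]
Preorder (root, L, R): [38, 33, 29, 28, 7, 6, 9, 19, 40, 39]
Postorder (L, R, root): [6, 19, 9, 7, 28, 29, 33, 39, 40, 38]


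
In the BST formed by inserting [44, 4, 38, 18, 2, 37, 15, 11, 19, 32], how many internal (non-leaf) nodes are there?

Tree built from: [44, 4, 38, 18, 2, 37, 15, 11, 19, 32]
Tree (level-order array): [44, 4, None, 2, 38, None, None, 18, None, 15, 37, 11, None, 19, None, None, None, None, 32]
Rule: An internal node has at least one child.
Per-node child counts:
  node 44: 1 child(ren)
  node 4: 2 child(ren)
  node 2: 0 child(ren)
  node 38: 1 child(ren)
  node 18: 2 child(ren)
  node 15: 1 child(ren)
  node 11: 0 child(ren)
  node 37: 1 child(ren)
  node 19: 1 child(ren)
  node 32: 0 child(ren)
Matching nodes: [44, 4, 38, 18, 15, 37, 19]
Count of internal (non-leaf) nodes: 7


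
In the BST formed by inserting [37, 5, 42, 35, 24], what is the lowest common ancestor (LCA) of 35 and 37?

Tree insertion order: [37, 5, 42, 35, 24]
Tree (level-order array): [37, 5, 42, None, 35, None, None, 24]
In a BST, the LCA of p=35, q=37 is the first node v on the
root-to-leaf path with p <= v <= q (go left if both < v, right if both > v).
Walk from root:
  at 37: 35 <= 37 <= 37, this is the LCA
LCA = 37


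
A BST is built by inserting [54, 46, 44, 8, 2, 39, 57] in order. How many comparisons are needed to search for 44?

Search path for 44: 54 -> 46 -> 44
Found: True
Comparisons: 3


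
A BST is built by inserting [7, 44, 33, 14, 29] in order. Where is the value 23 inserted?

Starting tree (level order): [7, None, 44, 33, None, 14, None, None, 29]
Insertion path: 7 -> 44 -> 33 -> 14 -> 29
Result: insert 23 as left child of 29
Final tree (level order): [7, None, 44, 33, None, 14, None, None, 29, 23]


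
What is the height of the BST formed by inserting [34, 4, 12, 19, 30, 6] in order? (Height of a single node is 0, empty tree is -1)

Insertion order: [34, 4, 12, 19, 30, 6]
Tree (level-order array): [34, 4, None, None, 12, 6, 19, None, None, None, 30]
Compute height bottom-up (empty subtree = -1):
  height(6) = 1 + max(-1, -1) = 0
  height(30) = 1 + max(-1, -1) = 0
  height(19) = 1 + max(-1, 0) = 1
  height(12) = 1 + max(0, 1) = 2
  height(4) = 1 + max(-1, 2) = 3
  height(34) = 1 + max(3, -1) = 4
Height = 4


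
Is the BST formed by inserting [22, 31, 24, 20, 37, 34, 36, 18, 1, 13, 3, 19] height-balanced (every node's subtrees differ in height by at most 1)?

Tree (level-order array): [22, 20, 31, 18, None, 24, 37, 1, 19, None, None, 34, None, None, 13, None, None, None, 36, 3]
Definition: a tree is height-balanced if, at every node, |h(left) - h(right)| <= 1 (empty subtree has height -1).
Bottom-up per-node check:
  node 3: h_left=-1, h_right=-1, diff=0 [OK], height=0
  node 13: h_left=0, h_right=-1, diff=1 [OK], height=1
  node 1: h_left=-1, h_right=1, diff=2 [FAIL (|-1-1|=2 > 1)], height=2
  node 19: h_left=-1, h_right=-1, diff=0 [OK], height=0
  node 18: h_left=2, h_right=0, diff=2 [FAIL (|2-0|=2 > 1)], height=3
  node 20: h_left=3, h_right=-1, diff=4 [FAIL (|3--1|=4 > 1)], height=4
  node 24: h_left=-1, h_right=-1, diff=0 [OK], height=0
  node 36: h_left=-1, h_right=-1, diff=0 [OK], height=0
  node 34: h_left=-1, h_right=0, diff=1 [OK], height=1
  node 37: h_left=1, h_right=-1, diff=2 [FAIL (|1--1|=2 > 1)], height=2
  node 31: h_left=0, h_right=2, diff=2 [FAIL (|0-2|=2 > 1)], height=3
  node 22: h_left=4, h_right=3, diff=1 [OK], height=5
Node 1 violates the condition: |-1 - 1| = 2 > 1.
Result: Not balanced


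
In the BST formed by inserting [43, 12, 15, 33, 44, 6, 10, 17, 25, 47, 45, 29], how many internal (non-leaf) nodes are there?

Tree built from: [43, 12, 15, 33, 44, 6, 10, 17, 25, 47, 45, 29]
Tree (level-order array): [43, 12, 44, 6, 15, None, 47, None, 10, None, 33, 45, None, None, None, 17, None, None, None, None, 25, None, 29]
Rule: An internal node has at least one child.
Per-node child counts:
  node 43: 2 child(ren)
  node 12: 2 child(ren)
  node 6: 1 child(ren)
  node 10: 0 child(ren)
  node 15: 1 child(ren)
  node 33: 1 child(ren)
  node 17: 1 child(ren)
  node 25: 1 child(ren)
  node 29: 0 child(ren)
  node 44: 1 child(ren)
  node 47: 1 child(ren)
  node 45: 0 child(ren)
Matching nodes: [43, 12, 6, 15, 33, 17, 25, 44, 47]
Count of internal (non-leaf) nodes: 9


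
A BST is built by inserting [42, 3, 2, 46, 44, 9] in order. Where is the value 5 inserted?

Starting tree (level order): [42, 3, 46, 2, 9, 44]
Insertion path: 42 -> 3 -> 9
Result: insert 5 as left child of 9
Final tree (level order): [42, 3, 46, 2, 9, 44, None, None, None, 5]


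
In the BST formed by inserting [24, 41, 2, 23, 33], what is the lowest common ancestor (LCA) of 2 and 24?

Tree insertion order: [24, 41, 2, 23, 33]
Tree (level-order array): [24, 2, 41, None, 23, 33]
In a BST, the LCA of p=2, q=24 is the first node v on the
root-to-leaf path with p <= v <= q (go left if both < v, right if both > v).
Walk from root:
  at 24: 2 <= 24 <= 24, this is the LCA
LCA = 24


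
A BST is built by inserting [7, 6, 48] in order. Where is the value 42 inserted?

Starting tree (level order): [7, 6, 48]
Insertion path: 7 -> 48
Result: insert 42 as left child of 48
Final tree (level order): [7, 6, 48, None, None, 42]


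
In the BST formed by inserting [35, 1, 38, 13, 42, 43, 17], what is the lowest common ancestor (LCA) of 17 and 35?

Tree insertion order: [35, 1, 38, 13, 42, 43, 17]
Tree (level-order array): [35, 1, 38, None, 13, None, 42, None, 17, None, 43]
In a BST, the LCA of p=17, q=35 is the first node v on the
root-to-leaf path with p <= v <= q (go left if both < v, right if both > v).
Walk from root:
  at 35: 17 <= 35 <= 35, this is the LCA
LCA = 35


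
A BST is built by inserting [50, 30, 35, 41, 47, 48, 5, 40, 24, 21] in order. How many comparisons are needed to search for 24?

Search path for 24: 50 -> 30 -> 5 -> 24
Found: True
Comparisons: 4


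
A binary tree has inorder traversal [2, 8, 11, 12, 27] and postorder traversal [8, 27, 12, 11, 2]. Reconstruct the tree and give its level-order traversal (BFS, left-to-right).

Inorder:   [2, 8, 11, 12, 27]
Postorder: [8, 27, 12, 11, 2]
Algorithm: postorder visits root last, so walk postorder right-to-left;
each value is the root of the current inorder slice — split it at that
value, recurse on the right subtree first, then the left.
Recursive splits:
  root=2; inorder splits into left=[], right=[8, 11, 12, 27]
  root=11; inorder splits into left=[8], right=[12, 27]
  root=12; inorder splits into left=[], right=[27]
  root=27; inorder splits into left=[], right=[]
  root=8; inorder splits into left=[], right=[]
Reconstructed level-order: [2, 11, 8, 12, 27]


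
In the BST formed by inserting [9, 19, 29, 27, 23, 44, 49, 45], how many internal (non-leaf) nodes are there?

Tree built from: [9, 19, 29, 27, 23, 44, 49, 45]
Tree (level-order array): [9, None, 19, None, 29, 27, 44, 23, None, None, 49, None, None, 45]
Rule: An internal node has at least one child.
Per-node child counts:
  node 9: 1 child(ren)
  node 19: 1 child(ren)
  node 29: 2 child(ren)
  node 27: 1 child(ren)
  node 23: 0 child(ren)
  node 44: 1 child(ren)
  node 49: 1 child(ren)
  node 45: 0 child(ren)
Matching nodes: [9, 19, 29, 27, 44, 49]
Count of internal (non-leaf) nodes: 6


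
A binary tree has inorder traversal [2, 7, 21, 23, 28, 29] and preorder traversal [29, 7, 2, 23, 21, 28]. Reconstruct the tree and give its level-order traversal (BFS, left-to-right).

Inorder:  [2, 7, 21, 23, 28, 29]
Preorder: [29, 7, 2, 23, 21, 28]
Algorithm: preorder visits root first, so consume preorder in order;
for each root, split the current inorder slice at that value into
left-subtree inorder and right-subtree inorder, then recurse.
Recursive splits:
  root=29; inorder splits into left=[2, 7, 21, 23, 28], right=[]
  root=7; inorder splits into left=[2], right=[21, 23, 28]
  root=2; inorder splits into left=[], right=[]
  root=23; inorder splits into left=[21], right=[28]
  root=21; inorder splits into left=[], right=[]
  root=28; inorder splits into left=[], right=[]
Reconstructed level-order: [29, 7, 2, 23, 21, 28]


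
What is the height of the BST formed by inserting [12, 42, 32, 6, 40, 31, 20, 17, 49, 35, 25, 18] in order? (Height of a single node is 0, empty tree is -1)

Insertion order: [12, 42, 32, 6, 40, 31, 20, 17, 49, 35, 25, 18]
Tree (level-order array): [12, 6, 42, None, None, 32, 49, 31, 40, None, None, 20, None, 35, None, 17, 25, None, None, None, 18]
Compute height bottom-up (empty subtree = -1):
  height(6) = 1 + max(-1, -1) = 0
  height(18) = 1 + max(-1, -1) = 0
  height(17) = 1 + max(-1, 0) = 1
  height(25) = 1 + max(-1, -1) = 0
  height(20) = 1 + max(1, 0) = 2
  height(31) = 1 + max(2, -1) = 3
  height(35) = 1 + max(-1, -1) = 0
  height(40) = 1 + max(0, -1) = 1
  height(32) = 1 + max(3, 1) = 4
  height(49) = 1 + max(-1, -1) = 0
  height(42) = 1 + max(4, 0) = 5
  height(12) = 1 + max(0, 5) = 6
Height = 6


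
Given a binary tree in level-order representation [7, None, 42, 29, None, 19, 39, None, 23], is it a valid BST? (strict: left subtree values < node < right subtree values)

Level-order array: [7, None, 42, 29, None, 19, 39, None, 23]
Validate using subtree bounds (lo, hi): at each node, require lo < value < hi,
then recurse left with hi=value and right with lo=value.
Preorder trace (stopping at first violation):
  at node 7 with bounds (-inf, +inf): OK
  at node 42 with bounds (7, +inf): OK
  at node 29 with bounds (7, 42): OK
  at node 19 with bounds (7, 29): OK
  at node 23 with bounds (19, 29): OK
  at node 39 with bounds (29, 42): OK
No violation found at any node.
Result: Valid BST


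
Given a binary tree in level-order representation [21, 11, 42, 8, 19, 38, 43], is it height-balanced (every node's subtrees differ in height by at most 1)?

Tree (level-order array): [21, 11, 42, 8, 19, 38, 43]
Definition: a tree is height-balanced if, at every node, |h(left) - h(right)| <= 1 (empty subtree has height -1).
Bottom-up per-node check:
  node 8: h_left=-1, h_right=-1, diff=0 [OK], height=0
  node 19: h_left=-1, h_right=-1, diff=0 [OK], height=0
  node 11: h_left=0, h_right=0, diff=0 [OK], height=1
  node 38: h_left=-1, h_right=-1, diff=0 [OK], height=0
  node 43: h_left=-1, h_right=-1, diff=0 [OK], height=0
  node 42: h_left=0, h_right=0, diff=0 [OK], height=1
  node 21: h_left=1, h_right=1, diff=0 [OK], height=2
All nodes satisfy the balance condition.
Result: Balanced


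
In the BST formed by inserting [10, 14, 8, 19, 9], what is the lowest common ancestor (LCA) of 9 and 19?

Tree insertion order: [10, 14, 8, 19, 9]
Tree (level-order array): [10, 8, 14, None, 9, None, 19]
In a BST, the LCA of p=9, q=19 is the first node v on the
root-to-leaf path with p <= v <= q (go left if both < v, right if both > v).
Walk from root:
  at 10: 9 <= 10 <= 19, this is the LCA
LCA = 10


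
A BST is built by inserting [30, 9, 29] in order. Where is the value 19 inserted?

Starting tree (level order): [30, 9, None, None, 29]
Insertion path: 30 -> 9 -> 29
Result: insert 19 as left child of 29
Final tree (level order): [30, 9, None, None, 29, 19]


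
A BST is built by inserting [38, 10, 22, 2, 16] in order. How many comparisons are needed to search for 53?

Search path for 53: 38
Found: False
Comparisons: 1


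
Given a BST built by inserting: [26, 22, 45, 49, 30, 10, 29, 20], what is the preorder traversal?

Tree insertion order: [26, 22, 45, 49, 30, 10, 29, 20]
Tree (level-order array): [26, 22, 45, 10, None, 30, 49, None, 20, 29]
Preorder traversal: [26, 22, 10, 20, 45, 30, 29, 49]


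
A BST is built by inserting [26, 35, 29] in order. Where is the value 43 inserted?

Starting tree (level order): [26, None, 35, 29]
Insertion path: 26 -> 35
Result: insert 43 as right child of 35
Final tree (level order): [26, None, 35, 29, 43]


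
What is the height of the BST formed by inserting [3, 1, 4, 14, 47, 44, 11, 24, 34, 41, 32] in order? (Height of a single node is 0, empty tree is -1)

Insertion order: [3, 1, 4, 14, 47, 44, 11, 24, 34, 41, 32]
Tree (level-order array): [3, 1, 4, None, None, None, 14, 11, 47, None, None, 44, None, 24, None, None, 34, 32, 41]
Compute height bottom-up (empty subtree = -1):
  height(1) = 1 + max(-1, -1) = 0
  height(11) = 1 + max(-1, -1) = 0
  height(32) = 1 + max(-1, -1) = 0
  height(41) = 1 + max(-1, -1) = 0
  height(34) = 1 + max(0, 0) = 1
  height(24) = 1 + max(-1, 1) = 2
  height(44) = 1 + max(2, -1) = 3
  height(47) = 1 + max(3, -1) = 4
  height(14) = 1 + max(0, 4) = 5
  height(4) = 1 + max(-1, 5) = 6
  height(3) = 1 + max(0, 6) = 7
Height = 7


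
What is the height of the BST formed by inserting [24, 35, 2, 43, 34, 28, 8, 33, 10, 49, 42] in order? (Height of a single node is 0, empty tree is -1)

Insertion order: [24, 35, 2, 43, 34, 28, 8, 33, 10, 49, 42]
Tree (level-order array): [24, 2, 35, None, 8, 34, 43, None, 10, 28, None, 42, 49, None, None, None, 33]
Compute height bottom-up (empty subtree = -1):
  height(10) = 1 + max(-1, -1) = 0
  height(8) = 1 + max(-1, 0) = 1
  height(2) = 1 + max(-1, 1) = 2
  height(33) = 1 + max(-1, -1) = 0
  height(28) = 1 + max(-1, 0) = 1
  height(34) = 1 + max(1, -1) = 2
  height(42) = 1 + max(-1, -1) = 0
  height(49) = 1 + max(-1, -1) = 0
  height(43) = 1 + max(0, 0) = 1
  height(35) = 1 + max(2, 1) = 3
  height(24) = 1 + max(2, 3) = 4
Height = 4


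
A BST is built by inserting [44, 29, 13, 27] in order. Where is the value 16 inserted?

Starting tree (level order): [44, 29, None, 13, None, None, 27]
Insertion path: 44 -> 29 -> 13 -> 27
Result: insert 16 as left child of 27
Final tree (level order): [44, 29, None, 13, None, None, 27, 16]


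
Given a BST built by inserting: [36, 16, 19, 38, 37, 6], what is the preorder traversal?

Tree insertion order: [36, 16, 19, 38, 37, 6]
Tree (level-order array): [36, 16, 38, 6, 19, 37]
Preorder traversal: [36, 16, 6, 19, 38, 37]


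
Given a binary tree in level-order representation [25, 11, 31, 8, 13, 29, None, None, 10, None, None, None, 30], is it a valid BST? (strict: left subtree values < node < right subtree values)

Level-order array: [25, 11, 31, 8, 13, 29, None, None, 10, None, None, None, 30]
Validate using subtree bounds (lo, hi): at each node, require lo < value < hi,
then recurse left with hi=value and right with lo=value.
Preorder trace (stopping at first violation):
  at node 25 with bounds (-inf, +inf): OK
  at node 11 with bounds (-inf, 25): OK
  at node 8 with bounds (-inf, 11): OK
  at node 10 with bounds (8, 11): OK
  at node 13 with bounds (11, 25): OK
  at node 31 with bounds (25, +inf): OK
  at node 29 with bounds (25, 31): OK
  at node 30 with bounds (29, 31): OK
No violation found at any node.
Result: Valid BST


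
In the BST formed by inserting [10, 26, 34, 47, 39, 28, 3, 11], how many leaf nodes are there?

Tree built from: [10, 26, 34, 47, 39, 28, 3, 11]
Tree (level-order array): [10, 3, 26, None, None, 11, 34, None, None, 28, 47, None, None, 39]
Rule: A leaf has 0 children.
Per-node child counts:
  node 10: 2 child(ren)
  node 3: 0 child(ren)
  node 26: 2 child(ren)
  node 11: 0 child(ren)
  node 34: 2 child(ren)
  node 28: 0 child(ren)
  node 47: 1 child(ren)
  node 39: 0 child(ren)
Matching nodes: [3, 11, 28, 39]
Count of leaf nodes: 4


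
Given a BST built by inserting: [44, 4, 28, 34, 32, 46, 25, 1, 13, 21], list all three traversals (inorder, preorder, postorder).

Tree insertion order: [44, 4, 28, 34, 32, 46, 25, 1, 13, 21]
Tree (level-order array): [44, 4, 46, 1, 28, None, None, None, None, 25, 34, 13, None, 32, None, None, 21]
Inorder (L, root, R): [1, 4, 13, 21, 25, 28, 32, 34, 44, 46]
Preorder (root, L, R): [44, 4, 1, 28, 25, 13, 21, 34, 32, 46]
Postorder (L, R, root): [1, 21, 13, 25, 32, 34, 28, 4, 46, 44]


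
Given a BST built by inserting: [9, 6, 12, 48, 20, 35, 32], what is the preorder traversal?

Tree insertion order: [9, 6, 12, 48, 20, 35, 32]
Tree (level-order array): [9, 6, 12, None, None, None, 48, 20, None, None, 35, 32]
Preorder traversal: [9, 6, 12, 48, 20, 35, 32]


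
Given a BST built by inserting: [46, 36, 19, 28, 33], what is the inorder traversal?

Tree insertion order: [46, 36, 19, 28, 33]
Tree (level-order array): [46, 36, None, 19, None, None, 28, None, 33]
Inorder traversal: [19, 28, 33, 36, 46]


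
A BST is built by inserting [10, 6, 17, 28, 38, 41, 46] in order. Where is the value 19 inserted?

Starting tree (level order): [10, 6, 17, None, None, None, 28, None, 38, None, 41, None, 46]
Insertion path: 10 -> 17 -> 28
Result: insert 19 as left child of 28
Final tree (level order): [10, 6, 17, None, None, None, 28, 19, 38, None, None, None, 41, None, 46]


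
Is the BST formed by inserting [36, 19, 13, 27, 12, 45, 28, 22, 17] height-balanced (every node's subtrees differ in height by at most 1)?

Tree (level-order array): [36, 19, 45, 13, 27, None, None, 12, 17, 22, 28]
Definition: a tree is height-balanced if, at every node, |h(left) - h(right)| <= 1 (empty subtree has height -1).
Bottom-up per-node check:
  node 12: h_left=-1, h_right=-1, diff=0 [OK], height=0
  node 17: h_left=-1, h_right=-1, diff=0 [OK], height=0
  node 13: h_left=0, h_right=0, diff=0 [OK], height=1
  node 22: h_left=-1, h_right=-1, diff=0 [OK], height=0
  node 28: h_left=-1, h_right=-1, diff=0 [OK], height=0
  node 27: h_left=0, h_right=0, diff=0 [OK], height=1
  node 19: h_left=1, h_right=1, diff=0 [OK], height=2
  node 45: h_left=-1, h_right=-1, diff=0 [OK], height=0
  node 36: h_left=2, h_right=0, diff=2 [FAIL (|2-0|=2 > 1)], height=3
Node 36 violates the condition: |2 - 0| = 2 > 1.
Result: Not balanced


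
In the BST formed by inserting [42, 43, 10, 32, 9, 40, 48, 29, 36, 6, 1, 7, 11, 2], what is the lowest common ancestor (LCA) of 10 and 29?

Tree insertion order: [42, 43, 10, 32, 9, 40, 48, 29, 36, 6, 1, 7, 11, 2]
Tree (level-order array): [42, 10, 43, 9, 32, None, 48, 6, None, 29, 40, None, None, 1, 7, 11, None, 36, None, None, 2]
In a BST, the LCA of p=10, q=29 is the first node v on the
root-to-leaf path with p <= v <= q (go left if both < v, right if both > v).
Walk from root:
  at 42: both 10 and 29 < 42, go left
  at 10: 10 <= 10 <= 29, this is the LCA
LCA = 10


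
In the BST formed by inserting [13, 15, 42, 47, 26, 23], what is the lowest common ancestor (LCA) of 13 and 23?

Tree insertion order: [13, 15, 42, 47, 26, 23]
Tree (level-order array): [13, None, 15, None, 42, 26, 47, 23]
In a BST, the LCA of p=13, q=23 is the first node v on the
root-to-leaf path with p <= v <= q (go left if both < v, right if both > v).
Walk from root:
  at 13: 13 <= 13 <= 23, this is the LCA
LCA = 13


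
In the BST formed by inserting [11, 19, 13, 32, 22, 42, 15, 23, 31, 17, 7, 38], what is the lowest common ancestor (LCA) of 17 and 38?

Tree insertion order: [11, 19, 13, 32, 22, 42, 15, 23, 31, 17, 7, 38]
Tree (level-order array): [11, 7, 19, None, None, 13, 32, None, 15, 22, 42, None, 17, None, 23, 38, None, None, None, None, 31]
In a BST, the LCA of p=17, q=38 is the first node v on the
root-to-leaf path with p <= v <= q (go left if both < v, right if both > v).
Walk from root:
  at 11: both 17 and 38 > 11, go right
  at 19: 17 <= 19 <= 38, this is the LCA
LCA = 19


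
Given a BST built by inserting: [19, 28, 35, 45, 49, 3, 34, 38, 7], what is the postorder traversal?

Tree insertion order: [19, 28, 35, 45, 49, 3, 34, 38, 7]
Tree (level-order array): [19, 3, 28, None, 7, None, 35, None, None, 34, 45, None, None, 38, 49]
Postorder traversal: [7, 3, 34, 38, 49, 45, 35, 28, 19]


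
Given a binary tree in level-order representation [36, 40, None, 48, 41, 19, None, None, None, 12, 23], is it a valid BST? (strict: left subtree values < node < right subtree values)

Level-order array: [36, 40, None, 48, 41, 19, None, None, None, 12, 23]
Validate using subtree bounds (lo, hi): at each node, require lo < value < hi,
then recurse left with hi=value and right with lo=value.
Preorder trace (stopping at first violation):
  at node 36 with bounds (-inf, +inf): OK
  at node 40 with bounds (-inf, 36): VIOLATION
Node 40 violates its bound: not (-inf < 40 < 36).
Result: Not a valid BST


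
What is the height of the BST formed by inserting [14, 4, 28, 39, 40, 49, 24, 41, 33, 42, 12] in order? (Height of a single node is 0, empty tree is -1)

Insertion order: [14, 4, 28, 39, 40, 49, 24, 41, 33, 42, 12]
Tree (level-order array): [14, 4, 28, None, 12, 24, 39, None, None, None, None, 33, 40, None, None, None, 49, 41, None, None, 42]
Compute height bottom-up (empty subtree = -1):
  height(12) = 1 + max(-1, -1) = 0
  height(4) = 1 + max(-1, 0) = 1
  height(24) = 1 + max(-1, -1) = 0
  height(33) = 1 + max(-1, -1) = 0
  height(42) = 1 + max(-1, -1) = 0
  height(41) = 1 + max(-1, 0) = 1
  height(49) = 1 + max(1, -1) = 2
  height(40) = 1 + max(-1, 2) = 3
  height(39) = 1 + max(0, 3) = 4
  height(28) = 1 + max(0, 4) = 5
  height(14) = 1 + max(1, 5) = 6
Height = 6


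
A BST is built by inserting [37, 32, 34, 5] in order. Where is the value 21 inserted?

Starting tree (level order): [37, 32, None, 5, 34]
Insertion path: 37 -> 32 -> 5
Result: insert 21 as right child of 5
Final tree (level order): [37, 32, None, 5, 34, None, 21]


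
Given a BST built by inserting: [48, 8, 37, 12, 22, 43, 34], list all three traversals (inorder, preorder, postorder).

Tree insertion order: [48, 8, 37, 12, 22, 43, 34]
Tree (level-order array): [48, 8, None, None, 37, 12, 43, None, 22, None, None, None, 34]
Inorder (L, root, R): [8, 12, 22, 34, 37, 43, 48]
Preorder (root, L, R): [48, 8, 37, 12, 22, 34, 43]
Postorder (L, R, root): [34, 22, 12, 43, 37, 8, 48]


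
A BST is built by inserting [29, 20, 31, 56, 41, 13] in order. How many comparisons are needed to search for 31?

Search path for 31: 29 -> 31
Found: True
Comparisons: 2


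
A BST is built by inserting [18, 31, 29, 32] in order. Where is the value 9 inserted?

Starting tree (level order): [18, None, 31, 29, 32]
Insertion path: 18
Result: insert 9 as left child of 18
Final tree (level order): [18, 9, 31, None, None, 29, 32]


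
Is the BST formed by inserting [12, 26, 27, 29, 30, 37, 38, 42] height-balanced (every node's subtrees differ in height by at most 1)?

Tree (level-order array): [12, None, 26, None, 27, None, 29, None, 30, None, 37, None, 38, None, 42]
Definition: a tree is height-balanced if, at every node, |h(left) - h(right)| <= 1 (empty subtree has height -1).
Bottom-up per-node check:
  node 42: h_left=-1, h_right=-1, diff=0 [OK], height=0
  node 38: h_left=-1, h_right=0, diff=1 [OK], height=1
  node 37: h_left=-1, h_right=1, diff=2 [FAIL (|-1-1|=2 > 1)], height=2
  node 30: h_left=-1, h_right=2, diff=3 [FAIL (|-1-2|=3 > 1)], height=3
  node 29: h_left=-1, h_right=3, diff=4 [FAIL (|-1-3|=4 > 1)], height=4
  node 27: h_left=-1, h_right=4, diff=5 [FAIL (|-1-4|=5 > 1)], height=5
  node 26: h_left=-1, h_right=5, diff=6 [FAIL (|-1-5|=6 > 1)], height=6
  node 12: h_left=-1, h_right=6, diff=7 [FAIL (|-1-6|=7 > 1)], height=7
Node 37 violates the condition: |-1 - 1| = 2 > 1.
Result: Not balanced


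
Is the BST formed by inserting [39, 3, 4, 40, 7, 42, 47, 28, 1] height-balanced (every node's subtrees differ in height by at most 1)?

Tree (level-order array): [39, 3, 40, 1, 4, None, 42, None, None, None, 7, None, 47, None, 28]
Definition: a tree is height-balanced if, at every node, |h(left) - h(right)| <= 1 (empty subtree has height -1).
Bottom-up per-node check:
  node 1: h_left=-1, h_right=-1, diff=0 [OK], height=0
  node 28: h_left=-1, h_right=-1, diff=0 [OK], height=0
  node 7: h_left=-1, h_right=0, diff=1 [OK], height=1
  node 4: h_left=-1, h_right=1, diff=2 [FAIL (|-1-1|=2 > 1)], height=2
  node 3: h_left=0, h_right=2, diff=2 [FAIL (|0-2|=2 > 1)], height=3
  node 47: h_left=-1, h_right=-1, diff=0 [OK], height=0
  node 42: h_left=-1, h_right=0, diff=1 [OK], height=1
  node 40: h_left=-1, h_right=1, diff=2 [FAIL (|-1-1|=2 > 1)], height=2
  node 39: h_left=3, h_right=2, diff=1 [OK], height=4
Node 4 violates the condition: |-1 - 1| = 2 > 1.
Result: Not balanced


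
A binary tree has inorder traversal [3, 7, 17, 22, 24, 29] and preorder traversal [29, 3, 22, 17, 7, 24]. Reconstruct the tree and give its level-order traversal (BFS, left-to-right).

Inorder:  [3, 7, 17, 22, 24, 29]
Preorder: [29, 3, 22, 17, 7, 24]
Algorithm: preorder visits root first, so consume preorder in order;
for each root, split the current inorder slice at that value into
left-subtree inorder and right-subtree inorder, then recurse.
Recursive splits:
  root=29; inorder splits into left=[3, 7, 17, 22, 24], right=[]
  root=3; inorder splits into left=[], right=[7, 17, 22, 24]
  root=22; inorder splits into left=[7, 17], right=[24]
  root=17; inorder splits into left=[7], right=[]
  root=7; inorder splits into left=[], right=[]
  root=24; inorder splits into left=[], right=[]
Reconstructed level-order: [29, 3, 22, 17, 24, 7]


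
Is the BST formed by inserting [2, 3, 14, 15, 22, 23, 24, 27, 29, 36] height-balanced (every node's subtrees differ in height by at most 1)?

Tree (level-order array): [2, None, 3, None, 14, None, 15, None, 22, None, 23, None, 24, None, 27, None, 29, None, 36]
Definition: a tree is height-balanced if, at every node, |h(left) - h(right)| <= 1 (empty subtree has height -1).
Bottom-up per-node check:
  node 36: h_left=-1, h_right=-1, diff=0 [OK], height=0
  node 29: h_left=-1, h_right=0, diff=1 [OK], height=1
  node 27: h_left=-1, h_right=1, diff=2 [FAIL (|-1-1|=2 > 1)], height=2
  node 24: h_left=-1, h_right=2, diff=3 [FAIL (|-1-2|=3 > 1)], height=3
  node 23: h_left=-1, h_right=3, diff=4 [FAIL (|-1-3|=4 > 1)], height=4
  node 22: h_left=-1, h_right=4, diff=5 [FAIL (|-1-4|=5 > 1)], height=5
  node 15: h_left=-1, h_right=5, diff=6 [FAIL (|-1-5|=6 > 1)], height=6
  node 14: h_left=-1, h_right=6, diff=7 [FAIL (|-1-6|=7 > 1)], height=7
  node 3: h_left=-1, h_right=7, diff=8 [FAIL (|-1-7|=8 > 1)], height=8
  node 2: h_left=-1, h_right=8, diff=9 [FAIL (|-1-8|=9 > 1)], height=9
Node 27 violates the condition: |-1 - 1| = 2 > 1.
Result: Not balanced
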